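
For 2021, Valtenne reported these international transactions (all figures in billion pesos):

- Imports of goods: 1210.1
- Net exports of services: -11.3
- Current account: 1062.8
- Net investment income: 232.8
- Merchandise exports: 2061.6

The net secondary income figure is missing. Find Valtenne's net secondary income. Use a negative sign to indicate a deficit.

Current account = goods balance + services balance + net primary income + net secondary income
Sum of the known components = 1073.0
Net secondary income = CA - (known components) = 1062.8 - 1073.0 = -10.2

-10.2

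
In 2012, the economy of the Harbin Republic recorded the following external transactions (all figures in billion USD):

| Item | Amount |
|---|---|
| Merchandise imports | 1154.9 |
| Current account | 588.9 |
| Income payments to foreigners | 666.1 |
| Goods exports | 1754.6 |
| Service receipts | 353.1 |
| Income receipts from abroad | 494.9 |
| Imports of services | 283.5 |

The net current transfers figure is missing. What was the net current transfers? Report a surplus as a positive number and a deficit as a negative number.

90.8

Current account = goods balance + services balance + net primary income + net secondary income
Sum of the known components = 498.1
Net current transfers = CA - (known components) = 588.9 - 498.1 = 90.8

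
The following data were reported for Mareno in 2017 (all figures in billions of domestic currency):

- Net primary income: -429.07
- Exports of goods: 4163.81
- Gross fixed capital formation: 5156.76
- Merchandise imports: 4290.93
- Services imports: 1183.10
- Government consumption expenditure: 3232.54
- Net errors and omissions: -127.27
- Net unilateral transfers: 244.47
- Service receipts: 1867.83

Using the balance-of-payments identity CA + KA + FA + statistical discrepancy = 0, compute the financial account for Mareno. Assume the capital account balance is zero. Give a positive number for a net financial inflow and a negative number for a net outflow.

-245.74

Goods balance = 4163.81 - 4290.93 = -127.12
Services balance = 1867.83 - 1183.10 = 684.73
Trade balance (goods + services) = -127.12 + 684.73 = 557.61
Net primary income = -429.07
Net secondary income = 244.47
Current account = 557.61 + (-429.07) + 244.47 = 373.01
Financial account = -(373.01 + (-127.27)) = -245.74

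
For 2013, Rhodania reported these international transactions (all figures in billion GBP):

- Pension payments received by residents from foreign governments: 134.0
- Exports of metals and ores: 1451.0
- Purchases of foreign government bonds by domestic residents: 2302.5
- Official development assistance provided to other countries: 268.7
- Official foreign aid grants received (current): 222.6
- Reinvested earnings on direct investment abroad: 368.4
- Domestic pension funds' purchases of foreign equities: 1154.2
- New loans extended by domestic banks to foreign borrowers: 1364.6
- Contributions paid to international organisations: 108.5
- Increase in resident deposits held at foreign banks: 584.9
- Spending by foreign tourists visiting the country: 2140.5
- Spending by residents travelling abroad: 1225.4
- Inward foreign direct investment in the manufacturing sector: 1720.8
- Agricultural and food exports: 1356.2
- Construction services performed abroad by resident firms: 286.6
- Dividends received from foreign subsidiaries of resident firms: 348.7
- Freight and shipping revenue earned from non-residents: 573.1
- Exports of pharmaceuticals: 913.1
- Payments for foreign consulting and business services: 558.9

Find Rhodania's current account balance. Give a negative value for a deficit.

5632.7

Goods: 1356.2 + 1451.0 + 913.1 = 3720.3
Services: -558.9 - 1225.4 + 2140.5 + 573.1 + 286.6 = 1215.9
Primary income: 368.4 + 348.7 = 717.1
Secondary income: -268.7 + 134.0 - 108.5 + 222.6 = -20.6
Current account = 3720.3 + 1215.9 + 717.1 + (-20.6) = 5632.7
(Excluded from the current account — financial account: purchases of foreign government bonds by domestic residents 2302.5, domestic pension funds' purchases of foreign equities 1154.2, new loans extended by domestic banks to foreign borrowers 1364.6, increase in resident deposits held at foreign banks 584.9, inward foreign direct investment in the manufacturing sector 1720.8.)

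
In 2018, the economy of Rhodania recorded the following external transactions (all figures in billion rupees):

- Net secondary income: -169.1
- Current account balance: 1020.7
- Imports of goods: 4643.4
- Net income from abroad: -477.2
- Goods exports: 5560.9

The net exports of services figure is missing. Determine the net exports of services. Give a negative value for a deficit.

Current account = goods balance + services balance + net primary income + net secondary income
Sum of the known components = 271.2
Net exports of services = CA - (known components) = 1020.7 - 271.2 = 749.5

749.5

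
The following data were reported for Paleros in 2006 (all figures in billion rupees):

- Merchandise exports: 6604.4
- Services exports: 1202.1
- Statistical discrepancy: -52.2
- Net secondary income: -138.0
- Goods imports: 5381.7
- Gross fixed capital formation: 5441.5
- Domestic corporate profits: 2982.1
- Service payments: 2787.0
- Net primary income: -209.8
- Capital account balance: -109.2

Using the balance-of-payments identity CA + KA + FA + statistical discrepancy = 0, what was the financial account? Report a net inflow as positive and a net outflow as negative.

871.4

Goods balance = 6604.4 - 5381.7 = 1222.7
Services balance = 1202.1 - 2787.0 = -1584.9
Trade balance (goods + services) = 1222.7 + (-1584.9) = -362.2
Net primary income = -209.8
Net secondary income = -138.0
Current account = -362.2 + (-209.8) + (-138.0) = -710.0
Financial account = -(-710.0 + (-109.2) + (-52.2)) = 871.4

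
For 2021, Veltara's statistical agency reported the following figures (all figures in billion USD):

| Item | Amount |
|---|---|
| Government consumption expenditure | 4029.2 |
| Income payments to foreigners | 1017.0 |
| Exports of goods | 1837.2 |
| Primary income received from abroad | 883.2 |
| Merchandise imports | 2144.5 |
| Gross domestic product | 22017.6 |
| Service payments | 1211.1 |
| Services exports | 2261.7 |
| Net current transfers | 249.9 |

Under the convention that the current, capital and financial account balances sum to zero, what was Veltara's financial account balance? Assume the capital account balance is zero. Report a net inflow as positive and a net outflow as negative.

Goods balance = 1837.2 - 2144.5 = -307.3
Services balance = 2261.7 - 1211.1 = 1050.6
Trade balance (goods + services) = -307.3 + 1050.6 = 743.3
Net primary income = 883.2 - 1017.0 = -133.8
Net secondary income = 249.9
Current account = 743.3 + (-133.8) + 249.9 = 859.4
Financial account = -(859.4) = -859.4

-859.4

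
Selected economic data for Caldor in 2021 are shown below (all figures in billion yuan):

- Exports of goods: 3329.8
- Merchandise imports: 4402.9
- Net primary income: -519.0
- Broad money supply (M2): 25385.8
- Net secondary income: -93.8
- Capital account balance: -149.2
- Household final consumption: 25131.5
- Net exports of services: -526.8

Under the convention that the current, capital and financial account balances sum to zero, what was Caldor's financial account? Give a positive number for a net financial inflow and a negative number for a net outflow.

Goods balance = 3329.8 - 4402.9 = -1073.1
Services balance = -526.8
Trade balance (goods + services) = -1073.1 + (-526.8) = -1599.9
Net primary income = -519.0
Net secondary income = -93.8
Current account = -1599.9 + (-519.0) + (-93.8) = -2212.7
Financial account = -(-2212.7 + (-149.2)) = 2361.9

2361.9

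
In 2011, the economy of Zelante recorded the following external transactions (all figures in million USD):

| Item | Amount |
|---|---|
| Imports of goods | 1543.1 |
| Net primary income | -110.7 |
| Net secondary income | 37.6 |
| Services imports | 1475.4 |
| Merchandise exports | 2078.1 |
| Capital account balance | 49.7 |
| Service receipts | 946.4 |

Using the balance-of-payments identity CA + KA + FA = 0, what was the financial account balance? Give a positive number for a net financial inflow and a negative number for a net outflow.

Goods balance = 2078.1 - 1543.1 = 535.0
Services balance = 946.4 - 1475.4 = -529.0
Trade balance (goods + services) = 535.0 + (-529.0) = 6.0
Net primary income = -110.7
Net secondary income = 37.6
Current account = 6.0 + (-110.7) + 37.6 = -67.1
Financial account = -(-67.1 + 49.7) = 17.4

17.4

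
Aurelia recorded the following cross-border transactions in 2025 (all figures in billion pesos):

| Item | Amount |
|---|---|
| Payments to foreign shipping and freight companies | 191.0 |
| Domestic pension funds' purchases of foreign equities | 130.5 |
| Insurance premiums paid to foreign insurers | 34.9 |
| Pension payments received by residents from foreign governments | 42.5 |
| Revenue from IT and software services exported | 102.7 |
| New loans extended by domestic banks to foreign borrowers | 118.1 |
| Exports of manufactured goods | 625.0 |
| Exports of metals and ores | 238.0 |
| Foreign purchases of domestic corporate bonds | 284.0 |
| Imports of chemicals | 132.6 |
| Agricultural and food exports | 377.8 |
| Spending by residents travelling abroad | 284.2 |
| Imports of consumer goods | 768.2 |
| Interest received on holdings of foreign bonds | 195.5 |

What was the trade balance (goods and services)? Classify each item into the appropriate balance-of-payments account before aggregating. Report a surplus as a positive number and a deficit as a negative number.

-67.4

Goods: -768.2 + 377.8 - 132.6 + 625.0 + 238.0 = 340.0
Services: -284.2 - 191.0 - 34.9 + 102.7 = -407.4
Trade balance = 340.0 + (-407.4) = -67.4
(Excluded from the trade balance — financial account: domestic pension funds' purchases of foreign equities 130.5, new loans extended by domestic banks to foreign borrowers 118.1, foreign purchases of domestic corporate bonds 284.0; secondary income: pension payments received by residents from foreign governments 42.5; primary income: interest received on holdings of foreign bonds 195.5.)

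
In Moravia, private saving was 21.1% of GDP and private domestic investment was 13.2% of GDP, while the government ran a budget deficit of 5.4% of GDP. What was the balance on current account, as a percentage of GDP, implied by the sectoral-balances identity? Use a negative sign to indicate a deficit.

2.5

By the sectoral-balances identity, CA = (S_private - I) + (T - G).
Private balance = 21.1 - 13.2 = 7.9
Government balance (T - G) = -5.4
CA = 7.9 + (-5.4) = 2.5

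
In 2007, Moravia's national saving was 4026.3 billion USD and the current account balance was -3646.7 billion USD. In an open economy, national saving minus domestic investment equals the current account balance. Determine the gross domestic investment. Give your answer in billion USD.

7673.0

I = S - CA = 4026.3 - (-3646.7) = 7673.0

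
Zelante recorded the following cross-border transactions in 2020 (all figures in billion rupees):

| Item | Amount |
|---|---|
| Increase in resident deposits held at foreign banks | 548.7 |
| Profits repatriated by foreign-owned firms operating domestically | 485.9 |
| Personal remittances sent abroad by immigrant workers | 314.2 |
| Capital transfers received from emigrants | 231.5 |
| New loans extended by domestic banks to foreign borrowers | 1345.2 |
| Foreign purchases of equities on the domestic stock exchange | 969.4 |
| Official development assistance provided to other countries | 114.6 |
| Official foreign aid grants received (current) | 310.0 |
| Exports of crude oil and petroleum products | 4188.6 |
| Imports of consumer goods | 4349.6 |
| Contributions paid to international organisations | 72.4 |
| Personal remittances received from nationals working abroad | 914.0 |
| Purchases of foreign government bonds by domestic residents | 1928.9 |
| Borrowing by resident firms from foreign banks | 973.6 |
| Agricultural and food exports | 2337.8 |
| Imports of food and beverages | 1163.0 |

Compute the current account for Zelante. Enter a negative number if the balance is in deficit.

Goods: -4349.6 - 1163.0 + 4188.6 + 2337.8 = 1013.8
Primary income: -485.9
Secondary income: -114.6 + 310.0 - 72.4 + 914.0 - 314.2 = 722.8
Current account = 1013.8 + (-485.9) + 722.8 = 1250.7
(Excluded from the current account — financial account: increase in resident deposits held at foreign banks 548.7, new loans extended by domestic banks to foreign borrowers 1345.2, foreign purchases of equities on the domestic stock exchange 969.4, purchases of foreign government bonds by domestic residents 1928.9, borrowing by resident firms from foreign banks 973.6; capital account: capital transfers received from emigrants 231.5.)

1250.7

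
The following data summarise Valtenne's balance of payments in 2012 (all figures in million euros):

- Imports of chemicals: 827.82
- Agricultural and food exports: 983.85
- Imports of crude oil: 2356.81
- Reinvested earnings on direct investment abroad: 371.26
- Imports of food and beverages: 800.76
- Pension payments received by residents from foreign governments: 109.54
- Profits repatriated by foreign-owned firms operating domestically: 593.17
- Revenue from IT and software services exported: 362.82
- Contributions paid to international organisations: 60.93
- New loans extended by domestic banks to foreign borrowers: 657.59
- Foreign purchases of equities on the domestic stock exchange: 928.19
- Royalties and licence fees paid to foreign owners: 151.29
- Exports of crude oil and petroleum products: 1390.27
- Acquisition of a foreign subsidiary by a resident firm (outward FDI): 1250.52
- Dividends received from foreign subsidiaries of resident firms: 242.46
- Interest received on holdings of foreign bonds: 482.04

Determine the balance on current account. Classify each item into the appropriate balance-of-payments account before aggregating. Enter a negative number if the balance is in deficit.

Goods: -2356.81 + 1390.27 - 827.82 - 800.76 + 983.85 = -1611.27
Services: 362.82 - 151.29 = 211.53
Primary income: 482.04 - 593.17 + 242.46 + 371.26 = 502.59
Secondary income: 109.54 - 60.93 = 48.61
Current account = (-1611.27) + 211.53 + 502.59 + 48.61 = -848.54
(Excluded from the current account — financial account: new loans extended by domestic banks to foreign borrowers 657.59, foreign purchases of equities on the domestic stock exchange 928.19, acquisition of a foreign subsidiary by a resident firm (outward FDI) 1250.52.)

-848.54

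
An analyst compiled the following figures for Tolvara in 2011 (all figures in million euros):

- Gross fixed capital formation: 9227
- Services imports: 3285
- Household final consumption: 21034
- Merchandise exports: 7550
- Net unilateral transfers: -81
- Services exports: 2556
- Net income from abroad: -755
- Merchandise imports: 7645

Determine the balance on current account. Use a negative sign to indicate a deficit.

Goods balance = 7550 - 7645 = -95
Services balance = 2556 - 3285 = -729
Trade balance (goods + services) = -95 + (-729) = -824
Net primary income = -755
Net secondary income = -81
Current account = -824 + (-755) + (-81) = -1660

-1660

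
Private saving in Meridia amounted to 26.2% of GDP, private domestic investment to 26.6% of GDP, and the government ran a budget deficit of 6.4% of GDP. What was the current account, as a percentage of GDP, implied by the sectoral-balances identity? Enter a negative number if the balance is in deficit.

By the sectoral-balances identity, CA = (S_private - I) + (T - G).
Private balance = 26.2 - 26.6 = -0.4
Government balance (T - G) = -6.4
CA = -0.4 + (-6.4) = -6.8

-6.8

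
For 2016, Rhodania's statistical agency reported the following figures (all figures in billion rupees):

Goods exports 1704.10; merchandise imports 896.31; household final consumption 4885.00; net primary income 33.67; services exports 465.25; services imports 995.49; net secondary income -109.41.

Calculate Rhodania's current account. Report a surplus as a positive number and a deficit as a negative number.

Goods balance = 1704.10 - 896.31 = 807.79
Services balance = 465.25 - 995.49 = -530.24
Trade balance (goods + services) = 807.79 + (-530.24) = 277.55
Net primary income = 33.67
Net secondary income = -109.41
Current account = 277.55 + 33.67 + (-109.41) = 201.81

201.81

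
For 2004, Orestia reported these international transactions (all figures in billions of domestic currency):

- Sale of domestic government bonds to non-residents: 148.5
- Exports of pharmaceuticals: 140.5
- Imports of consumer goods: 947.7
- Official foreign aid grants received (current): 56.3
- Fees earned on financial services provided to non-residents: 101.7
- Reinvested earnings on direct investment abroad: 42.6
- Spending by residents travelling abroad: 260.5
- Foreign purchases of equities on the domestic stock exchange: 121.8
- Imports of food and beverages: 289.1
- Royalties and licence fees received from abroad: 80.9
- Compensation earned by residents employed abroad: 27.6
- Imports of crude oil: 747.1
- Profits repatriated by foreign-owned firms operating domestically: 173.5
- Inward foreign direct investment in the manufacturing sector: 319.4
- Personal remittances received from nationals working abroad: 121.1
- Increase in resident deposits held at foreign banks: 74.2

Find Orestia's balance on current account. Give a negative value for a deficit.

-1847.2

Goods: -747.1 - 947.7 - 289.1 + 140.5 = -1843.4
Services: 80.9 + 101.7 - 260.5 = -77.9
Primary income: 27.6 - 173.5 + 42.6 = -103.3
Secondary income: 121.1 + 56.3 = 177.4
Current account = (-1843.4) + (-77.9) + (-103.3) + 177.4 = -1847.2
(Excluded from the current account — financial account: sale of domestic government bonds to non-residents 148.5, foreign purchases of equities on the domestic stock exchange 121.8, inward foreign direct investment in the manufacturing sector 319.4, increase in resident deposits held at foreign banks 74.2.)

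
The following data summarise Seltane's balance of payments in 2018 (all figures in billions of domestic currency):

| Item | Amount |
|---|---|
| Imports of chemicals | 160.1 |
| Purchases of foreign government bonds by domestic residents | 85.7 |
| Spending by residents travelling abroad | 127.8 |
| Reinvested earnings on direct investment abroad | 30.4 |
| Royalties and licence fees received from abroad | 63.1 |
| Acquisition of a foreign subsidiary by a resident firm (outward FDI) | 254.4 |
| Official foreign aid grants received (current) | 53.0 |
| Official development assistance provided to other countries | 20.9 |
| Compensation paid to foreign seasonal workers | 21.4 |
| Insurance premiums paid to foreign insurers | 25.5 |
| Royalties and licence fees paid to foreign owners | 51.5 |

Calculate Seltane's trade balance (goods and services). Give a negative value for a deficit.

-301.8

Goods: -160.1
Services: -25.5 - 127.8 - 51.5 + 63.1 = -141.7
Trade balance = -160.1 + (-141.7) = -301.8
(Excluded from the trade balance — financial account: purchases of foreign government bonds by domestic residents 85.7, acquisition of a foreign subsidiary by a resident firm (outward FDI) 254.4; primary income: reinvested earnings on direct investment abroad 30.4, compensation paid to foreign seasonal workers 21.4; secondary income: official foreign aid grants received (current) 53.0, official development assistance provided to other countries 20.9.)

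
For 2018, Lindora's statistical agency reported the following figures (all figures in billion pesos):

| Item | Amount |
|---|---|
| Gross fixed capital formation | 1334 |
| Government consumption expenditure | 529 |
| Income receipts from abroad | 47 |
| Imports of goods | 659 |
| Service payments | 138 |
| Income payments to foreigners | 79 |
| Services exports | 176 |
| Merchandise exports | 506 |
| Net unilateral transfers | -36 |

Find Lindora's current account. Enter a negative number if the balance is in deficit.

Goods balance = 506 - 659 = -153
Services balance = 176 - 138 = 38
Trade balance (goods + services) = -153 + 38 = -115
Net primary income = 47 - 79 = -32
Net secondary income = -36
Current account = -115 + (-32) + (-36) = -183

-183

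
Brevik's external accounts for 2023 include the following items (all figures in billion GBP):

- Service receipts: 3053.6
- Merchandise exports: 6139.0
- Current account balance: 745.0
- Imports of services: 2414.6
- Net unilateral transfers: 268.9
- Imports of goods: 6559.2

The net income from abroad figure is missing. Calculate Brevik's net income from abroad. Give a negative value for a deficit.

257.3

Current account = goods balance + services balance + net primary income + net secondary income
Sum of the known components = 487.7
Net income from abroad = CA - (known components) = 745.0 - 487.7 = 257.3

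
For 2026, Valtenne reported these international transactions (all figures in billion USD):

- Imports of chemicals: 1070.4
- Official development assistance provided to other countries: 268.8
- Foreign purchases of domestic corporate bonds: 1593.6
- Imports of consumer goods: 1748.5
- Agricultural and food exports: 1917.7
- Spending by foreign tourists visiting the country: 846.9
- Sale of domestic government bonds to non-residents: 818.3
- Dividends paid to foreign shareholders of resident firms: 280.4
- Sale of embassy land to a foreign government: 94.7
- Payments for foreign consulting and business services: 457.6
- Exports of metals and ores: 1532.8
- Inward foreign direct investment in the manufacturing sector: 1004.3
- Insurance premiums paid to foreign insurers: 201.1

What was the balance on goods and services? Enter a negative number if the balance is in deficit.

819.8

Goods: 1917.7 - 1748.5 - 1070.4 + 1532.8 = 631.6
Services: -457.6 - 201.1 + 846.9 = 188.2
Trade balance = 631.6 + 188.2 = 819.8
(Excluded from the trade balance — secondary income: official development assistance provided to other countries 268.8; financial account: foreign purchases of domestic corporate bonds 1593.6, sale of domestic government bonds to non-residents 818.3, inward foreign direct investment in the manufacturing sector 1004.3; primary income: dividends paid to foreign shareholders of resident firms 280.4; capital account: sale of embassy land to a foreign government 94.7.)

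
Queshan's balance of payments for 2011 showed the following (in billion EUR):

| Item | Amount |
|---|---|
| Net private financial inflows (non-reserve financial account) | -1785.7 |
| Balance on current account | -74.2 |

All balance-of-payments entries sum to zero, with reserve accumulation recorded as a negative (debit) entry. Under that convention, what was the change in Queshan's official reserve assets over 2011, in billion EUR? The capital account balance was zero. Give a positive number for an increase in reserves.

Official reserve transactions balance = -((-74.2) + (-1785.7)) = 1859.9
An accumulation of reserves is recorded as a debit (negative entry), so the change in the stock of reserves is the negative of that balance.
Change in official reserves = -(1859.9) = -1859.9

-1859.9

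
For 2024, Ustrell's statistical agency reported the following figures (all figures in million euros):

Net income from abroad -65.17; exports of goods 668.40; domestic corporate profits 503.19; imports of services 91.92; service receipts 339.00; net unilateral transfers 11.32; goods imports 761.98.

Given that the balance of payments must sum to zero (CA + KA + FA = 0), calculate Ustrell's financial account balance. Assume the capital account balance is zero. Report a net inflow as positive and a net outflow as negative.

Goods balance = 668.40 - 761.98 = -93.58
Services balance = 339.00 - 91.92 = 247.08
Trade balance (goods + services) = -93.58 + 247.08 = 153.50
Net primary income = -65.17
Net secondary income = 11.32
Current account = 153.50 + (-65.17) + 11.32 = 99.65
Financial account = -(99.65) = -99.65

-99.65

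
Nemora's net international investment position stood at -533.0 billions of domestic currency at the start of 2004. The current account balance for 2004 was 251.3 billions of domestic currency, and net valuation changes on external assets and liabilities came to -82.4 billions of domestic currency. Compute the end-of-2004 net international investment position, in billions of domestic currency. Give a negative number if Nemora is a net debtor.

Change in NIIP = current account + net valuation change = 251.3 + (-82.4) = 168.9
End-of-year NIIP = -533.0 + 168.9 = -364.1

-364.1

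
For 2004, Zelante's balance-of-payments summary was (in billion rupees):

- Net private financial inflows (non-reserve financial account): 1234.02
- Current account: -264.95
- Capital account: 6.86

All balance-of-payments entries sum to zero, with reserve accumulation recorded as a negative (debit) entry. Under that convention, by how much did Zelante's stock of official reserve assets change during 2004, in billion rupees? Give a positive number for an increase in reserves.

975.93

Official reserve transactions balance = -((-264.95) + 6.86 + 1234.02) = -975.93
An accumulation of reserves is recorded as a debit (negative entry), so the change in the stock of reserves is the negative of that balance.
Change in official reserves = -(-975.93) = 975.93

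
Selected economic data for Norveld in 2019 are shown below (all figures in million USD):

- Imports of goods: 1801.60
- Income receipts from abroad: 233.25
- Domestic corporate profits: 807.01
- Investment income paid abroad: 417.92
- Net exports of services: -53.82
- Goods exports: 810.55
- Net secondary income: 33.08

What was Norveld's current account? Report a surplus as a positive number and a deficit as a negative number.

-1196.46

Goods balance = 810.55 - 1801.60 = -991.05
Services balance = -53.82
Trade balance (goods + services) = -991.05 + (-53.82) = -1044.87
Net primary income = 233.25 - 417.92 = -184.67
Net secondary income = 33.08
Current account = -1044.87 + (-184.67) + 33.08 = -1196.46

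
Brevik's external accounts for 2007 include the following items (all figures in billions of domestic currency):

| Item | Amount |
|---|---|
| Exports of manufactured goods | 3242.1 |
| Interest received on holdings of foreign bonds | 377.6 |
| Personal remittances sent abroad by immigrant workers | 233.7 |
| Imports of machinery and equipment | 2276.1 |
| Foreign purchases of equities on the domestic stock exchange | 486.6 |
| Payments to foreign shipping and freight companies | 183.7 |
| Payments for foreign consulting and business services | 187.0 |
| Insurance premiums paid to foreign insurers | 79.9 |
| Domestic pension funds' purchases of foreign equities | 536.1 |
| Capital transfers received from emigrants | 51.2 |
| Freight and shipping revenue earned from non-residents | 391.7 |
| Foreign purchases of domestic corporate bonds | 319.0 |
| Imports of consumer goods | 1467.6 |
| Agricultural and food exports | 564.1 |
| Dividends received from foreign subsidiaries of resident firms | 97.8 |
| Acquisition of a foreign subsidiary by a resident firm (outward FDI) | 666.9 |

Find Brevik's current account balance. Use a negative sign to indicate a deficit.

245.3

Goods: -1467.6 - 2276.1 + 3242.1 + 564.1 = 62.5
Services: -187.0 - 183.7 + 391.7 - 79.9 = -58.9
Primary income: 97.8 + 377.6 = 475.4
Secondary income: -233.7
Current account = 62.5 + (-58.9) + 475.4 + (-233.7) = 245.3
(Excluded from the current account — financial account: foreign purchases of equities on the domestic stock exchange 486.6, domestic pension funds' purchases of foreign equities 536.1, foreign purchases of domestic corporate bonds 319.0, acquisition of a foreign subsidiary by a resident firm (outward FDI) 666.9; capital account: capital transfers received from emigrants 51.2.)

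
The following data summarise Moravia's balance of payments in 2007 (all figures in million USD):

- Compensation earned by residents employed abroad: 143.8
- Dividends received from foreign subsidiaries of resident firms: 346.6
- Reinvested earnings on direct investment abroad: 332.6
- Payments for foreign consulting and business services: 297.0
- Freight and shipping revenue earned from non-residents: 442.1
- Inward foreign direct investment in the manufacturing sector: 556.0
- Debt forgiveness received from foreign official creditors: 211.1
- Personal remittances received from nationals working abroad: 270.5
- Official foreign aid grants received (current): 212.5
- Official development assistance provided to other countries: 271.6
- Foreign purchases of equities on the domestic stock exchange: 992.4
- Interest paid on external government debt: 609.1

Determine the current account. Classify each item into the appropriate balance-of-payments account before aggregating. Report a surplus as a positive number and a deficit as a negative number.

Services: -297.0 + 442.1 = 145.1
Primary income: 143.8 - 609.1 + 332.6 + 346.6 = 213.9
Secondary income: 212.5 - 271.6 + 270.5 = 211.4
Current account = 145.1 + 213.9 + 211.4 = 570.4
(Excluded from the current account — financial account: inward foreign direct investment in the manufacturing sector 556.0, foreign purchases of equities on the domestic stock exchange 992.4; capital account: debt forgiveness received from foreign official creditors 211.1.)

570.4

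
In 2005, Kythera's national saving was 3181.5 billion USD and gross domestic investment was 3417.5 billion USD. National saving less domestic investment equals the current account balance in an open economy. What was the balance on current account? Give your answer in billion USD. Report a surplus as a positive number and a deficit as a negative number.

-236.0

CA = S - I = 3181.5 - 3417.5 = -236.0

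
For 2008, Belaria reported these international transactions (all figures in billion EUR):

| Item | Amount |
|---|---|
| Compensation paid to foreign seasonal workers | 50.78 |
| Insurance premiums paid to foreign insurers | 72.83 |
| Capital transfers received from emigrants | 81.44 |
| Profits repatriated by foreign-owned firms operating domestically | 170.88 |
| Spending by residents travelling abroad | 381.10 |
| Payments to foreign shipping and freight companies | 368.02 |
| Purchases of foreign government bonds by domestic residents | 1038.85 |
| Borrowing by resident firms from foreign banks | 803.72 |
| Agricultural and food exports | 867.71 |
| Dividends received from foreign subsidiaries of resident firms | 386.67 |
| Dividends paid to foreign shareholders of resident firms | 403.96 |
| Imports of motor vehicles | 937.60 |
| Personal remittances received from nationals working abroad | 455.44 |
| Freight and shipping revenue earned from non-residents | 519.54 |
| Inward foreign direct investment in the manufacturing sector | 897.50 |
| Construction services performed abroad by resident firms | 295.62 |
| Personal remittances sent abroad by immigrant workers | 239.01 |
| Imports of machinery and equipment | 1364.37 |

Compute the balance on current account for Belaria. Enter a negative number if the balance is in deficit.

-1463.57

Goods: -937.60 + 867.71 - 1364.37 = -1434.26
Services: 295.62 - 368.02 + 519.54 - 72.83 - 381.10 = -6.79
Primary income: 386.67 - 403.96 - 170.88 - 50.78 = -238.95
Secondary income: 455.44 - 239.01 = 216.43
Current account = (-1434.26) + (-6.79) + (-238.95) + 216.43 = -1463.57
(Excluded from the current account — capital account: capital transfers received from emigrants 81.44; financial account: purchases of foreign government bonds by domestic residents 1038.85, borrowing by resident firms from foreign banks 803.72, inward foreign direct investment in the manufacturing sector 897.50.)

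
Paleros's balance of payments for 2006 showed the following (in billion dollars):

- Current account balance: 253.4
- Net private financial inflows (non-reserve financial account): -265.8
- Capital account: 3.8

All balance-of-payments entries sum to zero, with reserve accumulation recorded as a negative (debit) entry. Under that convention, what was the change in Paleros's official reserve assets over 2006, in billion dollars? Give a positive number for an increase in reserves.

Official reserve transactions balance = -(253.4 + 3.8 + (-265.8)) = 8.6
An accumulation of reserves is recorded as a debit (negative entry), so the change in the stock of reserves is the negative of that balance.
Change in official reserves = -(8.6) = -8.6

-8.6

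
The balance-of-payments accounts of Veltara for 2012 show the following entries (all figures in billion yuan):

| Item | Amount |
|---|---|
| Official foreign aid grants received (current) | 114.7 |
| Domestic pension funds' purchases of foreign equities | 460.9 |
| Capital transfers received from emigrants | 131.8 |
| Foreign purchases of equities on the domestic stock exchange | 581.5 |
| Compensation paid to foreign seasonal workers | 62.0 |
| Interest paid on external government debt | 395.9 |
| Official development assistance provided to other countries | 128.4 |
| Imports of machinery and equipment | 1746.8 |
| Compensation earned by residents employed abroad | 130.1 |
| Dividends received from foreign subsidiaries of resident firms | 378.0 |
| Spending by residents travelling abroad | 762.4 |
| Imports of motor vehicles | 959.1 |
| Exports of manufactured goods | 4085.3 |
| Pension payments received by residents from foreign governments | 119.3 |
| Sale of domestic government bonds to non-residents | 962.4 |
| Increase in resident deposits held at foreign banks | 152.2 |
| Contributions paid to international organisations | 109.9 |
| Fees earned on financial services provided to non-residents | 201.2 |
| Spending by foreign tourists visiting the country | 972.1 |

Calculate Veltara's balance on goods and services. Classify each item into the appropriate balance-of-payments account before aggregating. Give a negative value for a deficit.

1790.3

Goods: 4085.3 - 959.1 - 1746.8 = 1379.4
Services: 201.2 - 762.4 + 972.1 = 410.9
Trade balance = 1379.4 + 410.9 = 1790.3
(Excluded from the trade balance — secondary income: official foreign aid grants received (current) 114.7, official development assistance provided to other countries 128.4, pension payments received by residents from foreign governments 119.3, contributions paid to international organisations 109.9; financial account: domestic pension funds' purchases of foreign equities 460.9, foreign purchases of equities on the domestic stock exchange 581.5, sale of domestic government bonds to non-residents 962.4, increase in resident deposits held at foreign banks 152.2; capital account: capital transfers received from emigrants 131.8; primary income: compensation paid to foreign seasonal workers 62.0, interest paid on external government debt 395.9, compensation earned by residents employed abroad 130.1, dividends received from foreign subsidiaries of resident firms 378.0.)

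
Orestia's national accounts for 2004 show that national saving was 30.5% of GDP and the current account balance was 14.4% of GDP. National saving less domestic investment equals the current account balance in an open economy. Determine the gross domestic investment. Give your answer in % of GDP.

16.1

I = S - CA = 30.5 - 14.4 = 16.1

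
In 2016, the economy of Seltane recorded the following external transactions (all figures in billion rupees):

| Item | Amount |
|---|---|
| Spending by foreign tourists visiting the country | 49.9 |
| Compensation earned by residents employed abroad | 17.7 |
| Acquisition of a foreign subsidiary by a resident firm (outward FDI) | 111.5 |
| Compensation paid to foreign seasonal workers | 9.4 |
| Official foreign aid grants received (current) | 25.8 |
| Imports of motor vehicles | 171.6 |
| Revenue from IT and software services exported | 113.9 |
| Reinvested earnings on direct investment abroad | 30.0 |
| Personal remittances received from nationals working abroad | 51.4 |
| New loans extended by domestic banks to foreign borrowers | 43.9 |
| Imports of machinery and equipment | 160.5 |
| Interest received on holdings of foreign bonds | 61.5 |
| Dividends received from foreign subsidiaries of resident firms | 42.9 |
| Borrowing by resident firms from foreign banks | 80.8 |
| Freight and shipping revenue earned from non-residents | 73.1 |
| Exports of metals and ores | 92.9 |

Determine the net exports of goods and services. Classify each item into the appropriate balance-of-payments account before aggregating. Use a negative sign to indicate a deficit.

-2.3

Goods: -160.5 + 92.9 - 171.6 = -239.2
Services: 113.9 + 49.9 + 73.1 = 236.9
Trade balance = -239.2 + 236.9 = -2.3
(Excluded from the trade balance — primary income: compensation earned by residents employed abroad 17.7, compensation paid to foreign seasonal workers 9.4, reinvested earnings on direct investment abroad 30.0, interest received on holdings of foreign bonds 61.5, dividends received from foreign subsidiaries of resident firms 42.9; financial account: acquisition of a foreign subsidiary by a resident firm (outward FDI) 111.5, new loans extended by domestic banks to foreign borrowers 43.9, borrowing by resident firms from foreign banks 80.8; secondary income: official foreign aid grants received (current) 25.8, personal remittances received from nationals working abroad 51.4.)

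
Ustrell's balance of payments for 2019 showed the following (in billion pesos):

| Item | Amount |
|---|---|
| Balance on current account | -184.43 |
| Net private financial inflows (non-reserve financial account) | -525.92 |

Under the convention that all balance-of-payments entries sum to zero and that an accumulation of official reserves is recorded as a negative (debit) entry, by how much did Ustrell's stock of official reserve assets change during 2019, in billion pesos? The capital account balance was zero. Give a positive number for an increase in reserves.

-710.35

Official reserve transactions balance = -((-184.43) + (-525.92)) = 710.35
An accumulation of reserves is recorded as a debit (negative entry), so the change in the stock of reserves is the negative of that balance.
Change in official reserves = -(710.35) = -710.35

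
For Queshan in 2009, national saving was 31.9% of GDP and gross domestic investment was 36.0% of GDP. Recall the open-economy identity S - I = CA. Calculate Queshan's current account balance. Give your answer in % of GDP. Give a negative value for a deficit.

CA = S - I = 31.9 - 36.0 = -4.1

-4.1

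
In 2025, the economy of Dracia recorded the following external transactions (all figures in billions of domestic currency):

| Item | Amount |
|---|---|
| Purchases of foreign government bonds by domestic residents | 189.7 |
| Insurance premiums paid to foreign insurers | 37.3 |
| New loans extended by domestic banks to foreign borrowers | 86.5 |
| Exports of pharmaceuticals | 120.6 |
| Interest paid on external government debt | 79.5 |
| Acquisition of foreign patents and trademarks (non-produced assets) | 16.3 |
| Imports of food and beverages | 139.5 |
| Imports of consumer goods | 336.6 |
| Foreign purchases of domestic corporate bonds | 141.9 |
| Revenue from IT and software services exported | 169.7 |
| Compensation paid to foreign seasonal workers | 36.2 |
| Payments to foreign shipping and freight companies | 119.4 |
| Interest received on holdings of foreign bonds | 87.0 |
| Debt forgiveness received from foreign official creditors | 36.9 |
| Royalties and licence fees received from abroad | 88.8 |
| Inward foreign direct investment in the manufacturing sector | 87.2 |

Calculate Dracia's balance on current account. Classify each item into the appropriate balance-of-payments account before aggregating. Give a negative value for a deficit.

-282.4

Goods: -336.6 + 120.6 - 139.5 = -355.5
Services: -37.3 - 119.4 + 169.7 + 88.8 = 101.8
Primary income: -36.2 - 79.5 + 87.0 = -28.7
Current account = (-355.5) + 101.8 + (-28.7) = -282.4
(Excluded from the current account — financial account: purchases of foreign government bonds by domestic residents 189.7, new loans extended by domestic banks to foreign borrowers 86.5, foreign purchases of domestic corporate bonds 141.9, inward foreign direct investment in the manufacturing sector 87.2; capital account: acquisition of foreign patents and trademarks (non-produced assets) 16.3, debt forgiveness received from foreign official creditors 36.9.)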